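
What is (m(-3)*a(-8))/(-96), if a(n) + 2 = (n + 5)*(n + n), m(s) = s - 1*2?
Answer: 115/48 ≈ 2.3958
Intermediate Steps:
m(s) = -2 + s (m(s) = s - 2 = -2 + s)
a(n) = -2 + 2*n*(5 + n) (a(n) = -2 + (n + 5)*(n + n) = -2 + (5 + n)*(2*n) = -2 + 2*n*(5 + n))
(m(-3)*a(-8))/(-96) = ((-2 - 3)*(-2 + 2*(-8)² + 10*(-8)))/(-96) = -5*(-2 + 2*64 - 80)*(-1/96) = -5*(-2 + 128 - 80)*(-1/96) = -5*46*(-1/96) = -230*(-1/96) = 115/48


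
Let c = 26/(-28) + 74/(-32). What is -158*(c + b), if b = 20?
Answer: -148283/56 ≈ -2647.9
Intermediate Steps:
c = -363/112 (c = 26*(-1/28) + 74*(-1/32) = -13/14 - 37/16 = -363/112 ≈ -3.2411)
-158*(c + b) = -158*(-363/112 + 20) = -158*1877/112 = -148283/56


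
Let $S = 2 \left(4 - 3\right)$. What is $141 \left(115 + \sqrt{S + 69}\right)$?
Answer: $16215 + 141 \sqrt{71} \approx 17403.0$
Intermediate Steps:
$S = 2$ ($S = 2 \cdot 1 = 2$)
$141 \left(115 + \sqrt{S + 69}\right) = 141 \left(115 + \sqrt{2 + 69}\right) = 141 \left(115 + \sqrt{71}\right) = 16215 + 141 \sqrt{71}$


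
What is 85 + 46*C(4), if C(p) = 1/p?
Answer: 193/2 ≈ 96.500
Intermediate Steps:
85 + 46*C(4) = 85 + 46/4 = 85 + 46*(¼) = 85 + 23/2 = 193/2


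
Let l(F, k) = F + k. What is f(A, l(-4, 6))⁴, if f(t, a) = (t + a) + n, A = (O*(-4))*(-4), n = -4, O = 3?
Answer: 4477456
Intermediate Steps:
A = 48 (A = (3*(-4))*(-4) = -12*(-4) = 48)
f(t, a) = -4 + a + t (f(t, a) = (t + a) - 4 = (a + t) - 4 = -4 + a + t)
f(A, l(-4, 6))⁴ = (-4 + (-4 + 6) + 48)⁴ = (-4 + 2 + 48)⁴ = 46⁴ = 4477456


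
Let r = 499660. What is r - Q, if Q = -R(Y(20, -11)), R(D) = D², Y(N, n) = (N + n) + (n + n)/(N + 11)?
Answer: 480239309/961 ≈ 4.9973e+5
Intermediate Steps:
Y(N, n) = N + n + 2*n/(11 + N) (Y(N, n) = (N + n) + (2*n)/(11 + N) = (N + n) + 2*n/(11 + N) = N + n + 2*n/(11 + N))
Q = -66049/961 (Q = -((20² + 11*20 + 13*(-11) + 20*(-11))/(11 + 20))² = -((400 + 220 - 143 - 220)/31)² = -((1/31)*257)² = -(257/31)² = -1*66049/961 = -66049/961 ≈ -68.729)
r - Q = 499660 - 1*(-66049/961) = 499660 + 66049/961 = 480239309/961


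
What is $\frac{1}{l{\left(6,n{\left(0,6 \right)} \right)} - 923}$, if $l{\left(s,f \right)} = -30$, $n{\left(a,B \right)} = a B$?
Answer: $- \frac{1}{953} \approx -0.0010493$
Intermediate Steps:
$n{\left(a,B \right)} = B a$
$\frac{1}{l{\left(6,n{\left(0,6 \right)} \right)} - 923} = \frac{1}{-30 - 923} = \frac{1}{-953} = - \frac{1}{953}$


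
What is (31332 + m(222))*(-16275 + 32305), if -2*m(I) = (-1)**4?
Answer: 502243945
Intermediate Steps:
m(I) = -1/2 (m(I) = -1/2*(-1)**4 = -1/2*1 = -1/2)
(31332 + m(222))*(-16275 + 32305) = (31332 - 1/2)*(-16275 + 32305) = (62663/2)*16030 = 502243945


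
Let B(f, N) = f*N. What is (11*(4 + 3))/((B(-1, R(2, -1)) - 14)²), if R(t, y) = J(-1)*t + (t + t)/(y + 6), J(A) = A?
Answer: 1925/4096 ≈ 0.46997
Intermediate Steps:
R(t, y) = -t + 2*t/(6 + y) (R(t, y) = -t + (t + t)/(y + 6) = -t + (2*t)/(6 + y) = -t + 2*t/(6 + y))
B(f, N) = N*f
(11*(4 + 3))/((B(-1, R(2, -1)) - 14)²) = (11*(4 + 3))/(((2*(-4 - 1*(-1))/(6 - 1))*(-1) - 14)²) = (11*7)/(((2*(-4 + 1)/5)*(-1) - 14)²) = 77/(((2*(⅕)*(-3))*(-1) - 14)²) = 77/((-6/5*(-1) - 14)²) = 77/((6/5 - 14)²) = 77/((-64/5)²) = 77/(4096/25) = 77*(25/4096) = 1925/4096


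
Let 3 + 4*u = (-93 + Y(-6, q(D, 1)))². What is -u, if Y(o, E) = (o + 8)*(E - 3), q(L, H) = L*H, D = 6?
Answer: -3783/2 ≈ -1891.5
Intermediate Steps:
q(L, H) = H*L
Y(o, E) = (-3 + E)*(8 + o) (Y(o, E) = (8 + o)*(-3 + E) = (-3 + E)*(8 + o))
u = 3783/2 (u = -¾ + (-93 + (-24 - 3*(-6) + 8*(1*6) + (1*6)*(-6)))²/4 = -¾ + (-93 + (-24 + 18 + 8*6 + 6*(-6)))²/4 = -¾ + (-93 + (-24 + 18 + 48 - 36))²/4 = -¾ + (-93 + 6)²/4 = -¾ + (¼)*(-87)² = -¾ + (¼)*7569 = -¾ + 7569/4 = 3783/2 ≈ 1891.5)
-u = -1*3783/2 = -3783/2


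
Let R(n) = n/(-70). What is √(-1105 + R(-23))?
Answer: I*√5412890/70 ≈ 33.237*I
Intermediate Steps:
R(n) = -n/70 (R(n) = n*(-1/70) = -n/70)
√(-1105 + R(-23)) = √(-1105 - 1/70*(-23)) = √(-1105 + 23/70) = √(-77327/70) = I*√5412890/70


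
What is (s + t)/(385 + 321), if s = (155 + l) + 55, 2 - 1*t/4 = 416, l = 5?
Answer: -1441/706 ≈ -2.0411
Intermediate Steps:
t = -1656 (t = 8 - 4*416 = 8 - 1664 = -1656)
s = 215 (s = (155 + 5) + 55 = 160 + 55 = 215)
(s + t)/(385 + 321) = (215 - 1656)/(385 + 321) = -1441/706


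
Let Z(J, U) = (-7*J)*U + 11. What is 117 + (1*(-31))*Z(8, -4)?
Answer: -7168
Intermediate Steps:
Z(J, U) = 11 - 7*J*U (Z(J, U) = -7*J*U + 11 = 11 - 7*J*U)
117 + (1*(-31))*Z(8, -4) = 117 + (1*(-31))*(11 - 7*8*(-4)) = 117 - 31*(11 + 224) = 117 - 31*235 = 117 - 7285 = -7168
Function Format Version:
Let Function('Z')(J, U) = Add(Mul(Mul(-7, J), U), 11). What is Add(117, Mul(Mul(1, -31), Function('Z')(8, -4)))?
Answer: -7168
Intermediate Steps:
Function('Z')(J, U) = Add(11, Mul(-7, J, U)) (Function('Z')(J, U) = Add(Mul(-7, J, U), 11) = Add(11, Mul(-7, J, U)))
Add(117, Mul(Mul(1, -31), Function('Z')(8, -4))) = Add(117, Mul(Mul(1, -31), Add(11, Mul(-7, 8, -4)))) = Add(117, Mul(-31, Add(11, 224))) = Add(117, Mul(-31, 235)) = Add(117, -7285) = -7168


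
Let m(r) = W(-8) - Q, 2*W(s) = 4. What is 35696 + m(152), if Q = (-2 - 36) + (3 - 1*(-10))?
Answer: 35723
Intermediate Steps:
Q = -25 (Q = -38 + (3 + 10) = -38 + 13 = -25)
W(s) = 2 (W(s) = (1/2)*4 = 2)
m(r) = 27 (m(r) = 2 - 1*(-25) = 2 + 25 = 27)
35696 + m(152) = 35696 + 27 = 35723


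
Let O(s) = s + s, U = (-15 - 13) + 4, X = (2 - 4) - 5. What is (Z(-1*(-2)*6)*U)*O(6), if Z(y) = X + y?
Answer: -1440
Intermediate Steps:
X = -7 (X = -2 - 5 = -7)
U = -24 (U = -28 + 4 = -24)
O(s) = 2*s
Z(y) = -7 + y
(Z(-1*(-2)*6)*U)*O(6) = ((-7 - 1*(-2)*6)*(-24))*(2*6) = ((-7 + 2*6)*(-24))*12 = ((-7 + 12)*(-24))*12 = (5*(-24))*12 = -120*12 = -1440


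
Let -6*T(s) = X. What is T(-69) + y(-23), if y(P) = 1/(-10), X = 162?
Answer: -271/10 ≈ -27.100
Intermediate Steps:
T(s) = -27 (T(s) = -⅙*162 = -27)
y(P) = -⅒
T(-69) + y(-23) = -27 - ⅒ = -271/10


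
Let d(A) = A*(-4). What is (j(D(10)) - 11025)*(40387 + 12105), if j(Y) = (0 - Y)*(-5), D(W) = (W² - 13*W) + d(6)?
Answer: -592897140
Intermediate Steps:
d(A) = -4*A
D(W) = -24 + W² - 13*W (D(W) = (W² - 13*W) - 4*6 = (W² - 13*W) - 24 = -24 + W² - 13*W)
j(Y) = 5*Y (j(Y) = -Y*(-5) = 5*Y)
(j(D(10)) - 11025)*(40387 + 12105) = (5*(-24 + 10² - 13*10) - 11025)*(40387 + 12105) = (5*(-24 + 100 - 130) - 11025)*52492 = (5*(-54) - 11025)*52492 = (-270 - 11025)*52492 = -11295*52492 = -592897140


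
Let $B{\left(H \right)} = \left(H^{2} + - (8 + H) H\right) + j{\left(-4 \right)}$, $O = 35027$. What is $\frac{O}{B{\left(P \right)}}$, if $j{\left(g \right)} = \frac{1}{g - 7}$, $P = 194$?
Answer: $- \frac{385297}{17073} \approx -22.568$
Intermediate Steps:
$j{\left(g \right)} = \frac{1}{-7 + g}$
$B{\left(H \right)} = - \frac{1}{11} + H^{2} + H \left(-8 - H\right)$ ($B{\left(H \right)} = \left(H^{2} + - (8 + H) H\right) + \frac{1}{-7 - 4} = \left(H^{2} + \left(-8 - H\right) H\right) + \frac{1}{-11} = \left(H^{2} + H \left(-8 - H\right)\right) - \frac{1}{11} = - \frac{1}{11} + H^{2} + H \left(-8 - H\right)$)
$\frac{O}{B{\left(P \right)}} = \frac{35027}{- \frac{1}{11} - 1552} = \frac{35027}{- \frac{17073}{11}} = 35027 \left(- \frac{11}{17073}\right) = - \frac{385297}{17073}$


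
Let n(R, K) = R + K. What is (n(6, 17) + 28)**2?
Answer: 2601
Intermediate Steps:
n(R, K) = K + R
(n(6, 17) + 28)**2 = ((17 + 6) + 28)**2 = (23 + 28)**2 = 51**2 = 2601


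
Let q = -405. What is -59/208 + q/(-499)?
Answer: 54799/103792 ≈ 0.52797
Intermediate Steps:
-59/208 + q/(-499) = -59/208 - 405/(-499) = -59*1/208 - 405*(-1/499) = -59/208 + 405/499 = 54799/103792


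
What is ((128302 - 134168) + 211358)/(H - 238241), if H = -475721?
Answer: -102746/356981 ≈ -0.28782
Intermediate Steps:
((128302 - 134168) + 211358)/(H - 238241) = ((128302 - 134168) + 211358)/(-475721 - 238241) = (-5866 + 211358)/(-713962) = 205492*(-1/713962) = -102746/356981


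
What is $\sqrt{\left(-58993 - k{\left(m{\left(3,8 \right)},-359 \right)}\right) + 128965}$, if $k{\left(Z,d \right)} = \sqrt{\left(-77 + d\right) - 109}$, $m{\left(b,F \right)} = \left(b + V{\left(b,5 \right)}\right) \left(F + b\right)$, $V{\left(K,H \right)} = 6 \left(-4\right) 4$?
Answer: $\sqrt{69972 - i \sqrt{545}} \approx 264.52 - 0.044 i$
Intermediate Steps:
$V{\left(K,H \right)} = -96$ ($V{\left(K,H \right)} = \left(-24\right) 4 = -96$)
$m{\left(b,F \right)} = \left(-96 + b\right) \left(F + b\right)$ ($m{\left(b,F \right)} = \left(b - 96\right) \left(F + b\right) = \left(-96 + b\right) \left(F + b\right)$)
$k{\left(Z,d \right)} = \sqrt{-186 + d}$
$\sqrt{\left(-58993 - k{\left(m{\left(3,8 \right)},-359 \right)}\right) + 128965} = \sqrt{\left(-58993 - \sqrt{-186 - 359}\right) + 128965} = \sqrt{\left(-58993 - \sqrt{-545}\right) + 128965} = \sqrt{\left(-58993 - i \sqrt{545}\right) + 128965} = \sqrt{69972 - i \sqrt{545}}$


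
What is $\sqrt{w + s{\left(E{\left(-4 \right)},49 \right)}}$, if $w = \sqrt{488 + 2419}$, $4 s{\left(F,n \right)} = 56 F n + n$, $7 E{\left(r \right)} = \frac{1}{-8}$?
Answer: $\sqrt{3} \sqrt[4]{323} \approx 7.3428$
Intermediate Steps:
$E{\left(r \right)} = - \frac{1}{56}$ ($E{\left(r \right)} = \frac{1}{7 \left(-8\right)} = \frac{1}{7} \left(- \frac{1}{8}\right) = - \frac{1}{56}$)
$s{\left(F,n \right)} = \frac{n}{4} + 14 F n$ ($s{\left(F,n \right)} = \frac{56 F n + n}{4} = \frac{n + 56 F n}{4} = \frac{n}{4} + 14 F n$)
$w = 3 \sqrt{323}$ ($w = \sqrt{2907} = 3 \sqrt{323} \approx 53.917$)
$\sqrt{w + s{\left(E{\left(-4 \right)},49 \right)}} = \sqrt{3 \sqrt{323} + \frac{1}{4} \cdot 49 \left(1 + 56 \left(- \frac{1}{56}\right)\right)} = \sqrt{3 \sqrt{323} + \frac{1}{4} \cdot 49 \left(1 - 1\right)} = \sqrt{3 \sqrt{323} + \frac{1}{4} \cdot 49 \cdot 0} = \sqrt{3 \sqrt{323} + 0} = \sqrt{3 \sqrt{323}} = \sqrt{3} \sqrt[4]{323}$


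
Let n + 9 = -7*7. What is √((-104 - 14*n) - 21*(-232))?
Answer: 6*√155 ≈ 74.699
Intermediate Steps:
n = -58 (n = -9 - 7*7 = -9 - 49 = -58)
√((-104 - 14*n) - 21*(-232)) = √((-104 - 14*(-58)) - 21*(-232)) = √((-104 + 812) + 4872) = √(708 + 4872) = √5580 = 6*√155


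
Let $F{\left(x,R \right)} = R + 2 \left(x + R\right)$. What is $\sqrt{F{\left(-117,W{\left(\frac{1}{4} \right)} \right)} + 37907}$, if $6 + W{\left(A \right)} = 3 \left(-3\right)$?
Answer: $2 \sqrt{9407} \approx 193.98$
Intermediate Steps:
$W{\left(A \right)} = -15$ ($W{\left(A \right)} = -6 + 3 \left(-3\right) = -6 - 9 = -15$)
$F{\left(x,R \right)} = 2 x + 3 R$ ($F{\left(x,R \right)} = R + 2 \left(R + x\right) = R + \left(2 R + 2 x\right) = 2 x + 3 R$)
$\sqrt{F{\left(-117,W{\left(\frac{1}{4} \right)} \right)} + 37907} = \sqrt{\left(2 \left(-117\right) + 3 \left(-15\right)\right) + 37907} = \sqrt{\left(-234 - 45\right) + 37907} = \sqrt{-279 + 37907} = \sqrt{37628} = 2 \sqrt{9407}$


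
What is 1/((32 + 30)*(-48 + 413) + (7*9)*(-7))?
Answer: 1/22189 ≈ 4.5067e-5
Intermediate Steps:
1/((32 + 30)*(-48 + 413) + (7*9)*(-7)) = 1/(62*365 + 63*(-7)) = 1/(22630 - 441) = 1/22189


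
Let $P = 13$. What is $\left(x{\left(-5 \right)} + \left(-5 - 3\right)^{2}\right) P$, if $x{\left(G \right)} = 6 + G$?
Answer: $845$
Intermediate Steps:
$\left(x{\left(-5 \right)} + \left(-5 - 3\right)^{2}\right) P = \left(\left(6 - 5\right) + \left(-5 - 3\right)^{2}\right) 13 = \left(1 + \left(-8\right)^{2}\right) 13 = \left(1 + 64\right) 13 = 65 \cdot 13 = 845$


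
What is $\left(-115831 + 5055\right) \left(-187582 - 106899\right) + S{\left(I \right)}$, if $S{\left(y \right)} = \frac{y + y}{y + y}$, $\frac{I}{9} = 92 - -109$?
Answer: $32621427257$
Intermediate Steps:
$I = 1809$ ($I = 9 \left(92 - -109\right) = 9 \left(92 + 109\right) = 9 \cdot 201 = 1809$)
$S{\left(y \right)} = 1$ ($S{\left(y \right)} = \frac{2 y}{2 y} = 2 y \frac{1}{2 y} = 1$)
$\left(-115831 + 5055\right) \left(-187582 - 106899\right) + S{\left(I \right)} = \left(-115831 + 5055\right) \left(-187582 - 106899\right) + 1 = \left(-110776\right) \left(-294481\right) + 1 = 32621427256 + 1 = 32621427257$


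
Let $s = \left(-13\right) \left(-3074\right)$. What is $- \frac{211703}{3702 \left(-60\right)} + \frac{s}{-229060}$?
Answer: $\frac{152370499}{195687720} \approx 0.77864$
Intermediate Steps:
$s = 39962$
$- \frac{211703}{3702 \left(-60\right)} + \frac{s}{-229060} = - \frac{211703}{3702 \left(-60\right)} + \frac{39962}{-229060} = - \frac{211703}{-222120} + 39962 \left(- \frac{1}{229060}\right) = \left(-211703\right) \left(- \frac{1}{222120}\right) - \frac{1537}{8810} = \frac{211703}{222120} - \frac{1537}{8810} = \frac{152370499}{195687720}$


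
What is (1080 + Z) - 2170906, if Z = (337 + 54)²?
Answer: -2016945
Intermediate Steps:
Z = 152881 (Z = 391² = 152881)
(1080 + Z) - 2170906 = (1080 + 152881) - 2170906 = 153961 - 2170906 = -2016945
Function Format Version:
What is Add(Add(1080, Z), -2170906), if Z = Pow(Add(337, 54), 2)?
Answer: -2016945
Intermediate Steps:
Z = 152881 (Z = Pow(391, 2) = 152881)
Add(Add(1080, Z), -2170906) = Add(Add(1080, 152881), -2170906) = Add(153961, -2170906) = -2016945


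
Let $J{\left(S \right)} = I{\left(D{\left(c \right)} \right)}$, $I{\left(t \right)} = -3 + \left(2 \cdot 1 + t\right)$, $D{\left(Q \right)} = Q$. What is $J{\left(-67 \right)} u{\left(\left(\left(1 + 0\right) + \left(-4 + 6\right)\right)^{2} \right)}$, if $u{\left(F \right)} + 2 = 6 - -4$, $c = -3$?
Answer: $-32$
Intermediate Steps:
$I{\left(t \right)} = -1 + t$ ($I{\left(t \right)} = -3 + \left(2 + t\right) = -1 + t$)
$J{\left(S \right)} = -4$ ($J{\left(S \right)} = -1 - 3 = -4$)
$u{\left(F \right)} = 8$ ($u{\left(F \right)} = -2 + \left(6 - -4\right) = -2 + \left(6 + 4\right) = -2 + 10 = 8$)
$J{\left(-67 \right)} u{\left(\left(\left(1 + 0\right) + \left(-4 + 6\right)\right)^{2} \right)} = \left(-4\right) 8 = -32$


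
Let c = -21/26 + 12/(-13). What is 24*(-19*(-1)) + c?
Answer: 11811/26 ≈ 454.27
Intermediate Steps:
c = -45/26 (c = -21*1/26 + 12*(-1/13) = -21/26 - 12/13 = -45/26 ≈ -1.7308)
24*(-19*(-1)) + c = 24*(-19*(-1)) - 45/26 = 24*19 - 45/26 = 456 - 45/26 = 11811/26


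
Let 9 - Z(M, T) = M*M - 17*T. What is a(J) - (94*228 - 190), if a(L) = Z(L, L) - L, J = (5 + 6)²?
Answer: -33938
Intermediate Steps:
Z(M, T) = 9 - M² + 17*T (Z(M, T) = 9 - (M*M - 17*T) = 9 - (M² - 17*T) = 9 + (-M² + 17*T) = 9 - M² + 17*T)
J = 121 (J = 11² = 121)
a(L) = 9 - L² + 16*L (a(L) = (9 - L² + 17*L) - L = 9 - L² + 16*L)
a(J) - (94*228 - 190) = (9 - 1*121² + 16*121) - (94*228 - 190) = (9 - 1*14641 + 1936) - (21432 - 190) = (9 - 14641 + 1936) - 1*21242 = -12696 - 21242 = -33938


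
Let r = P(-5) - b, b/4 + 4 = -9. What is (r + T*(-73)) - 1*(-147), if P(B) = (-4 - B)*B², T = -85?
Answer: 6429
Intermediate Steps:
b = -52 (b = -16 + 4*(-9) = -16 - 36 = -52)
P(B) = B²*(-4 - B)
r = 77 (r = (-5)²*(-4 - 1*(-5)) - 1*(-52) = 25*(-4 + 5) + 52 = 25*1 + 52 = 25 + 52 = 77)
(r + T*(-73)) - 1*(-147) = (77 - 85*(-73)) - 1*(-147) = (77 + 6205) + 147 = 6282 + 147 = 6429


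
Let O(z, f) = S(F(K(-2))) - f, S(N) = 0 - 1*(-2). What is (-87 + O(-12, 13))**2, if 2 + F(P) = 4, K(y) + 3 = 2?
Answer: 9604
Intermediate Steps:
K(y) = -1 (K(y) = -3 + 2 = -1)
F(P) = 2 (F(P) = -2 + 4 = 2)
S(N) = 2 (S(N) = 0 + 2 = 2)
O(z, f) = 2 - f
(-87 + O(-12, 13))**2 = (-87 + (2 - 1*13))**2 = (-87 + (2 - 13))**2 = (-87 - 11)**2 = (-98)**2 = 9604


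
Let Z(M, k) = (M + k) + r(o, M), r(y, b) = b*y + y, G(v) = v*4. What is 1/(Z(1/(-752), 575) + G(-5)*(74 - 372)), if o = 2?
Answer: 752/4915821 ≈ 0.00015298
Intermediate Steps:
G(v) = 4*v
r(y, b) = y + b*y
Z(M, k) = 2 + k + 3*M (Z(M, k) = (M + k) + 2*(1 + M) = (M + k) + (2 + 2*M) = 2 + k + 3*M)
1/(Z(1/(-752), 575) + G(-5)*(74 - 372)) = 1/((2 + 575 + 3/(-752)) + (4*(-5))*(74 - 372)) = 1/((2 + 575 + 3*(-1/752)) - 20*(-298)) = 1/((2 + 575 - 3/752) + 5960) = 1/(433901/752 + 5960) = 1/(4915821/752) = 752/4915821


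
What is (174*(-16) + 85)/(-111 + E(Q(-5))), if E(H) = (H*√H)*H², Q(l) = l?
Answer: 299589/90446 - 337375*I*√5/90446 ≈ 3.3124 - 8.3408*I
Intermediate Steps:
E(H) = H^(7/2) (E(H) = H^(3/2)*H² = H^(7/2))
(174*(-16) + 85)/(-111 + E(Q(-5))) = (174*(-16) + 85)/(-111 + (-5)^(7/2)) = (-2784 + 85)/(-111 - 125*I*√5) = -2699/(-111 - 125*I*√5)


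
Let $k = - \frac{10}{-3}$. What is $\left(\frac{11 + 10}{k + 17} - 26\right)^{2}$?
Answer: $\frac{2319529}{3721} \approx 623.36$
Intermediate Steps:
$k = \frac{10}{3}$ ($k = \left(-10\right) \left(- \frac{1}{3}\right) = \frac{10}{3} \approx 3.3333$)
$\left(\frac{11 + 10}{k + 17} - 26\right)^{2} = \left(\frac{11 + 10}{\frac{10}{3} + 17} - 26\right)^{2} = \left(\frac{21}{\frac{61}{3}} - 26\right)^{2} = \left(21 \cdot \frac{3}{61} - 26\right)^{2} = \left(\frac{63}{61} - 26\right)^{2} = \left(- \frac{1523}{61}\right)^{2} = \frac{2319529}{3721}$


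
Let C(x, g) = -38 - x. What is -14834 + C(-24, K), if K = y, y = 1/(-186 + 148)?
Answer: -14848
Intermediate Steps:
y = -1/38 (y = 1/(-38) = -1/38 ≈ -0.026316)
K = -1/38 ≈ -0.026316
-14834 + C(-24, K) = -14834 + (-38 - 1*(-24)) = -14834 + (-38 + 24) = -14834 - 14 = -14848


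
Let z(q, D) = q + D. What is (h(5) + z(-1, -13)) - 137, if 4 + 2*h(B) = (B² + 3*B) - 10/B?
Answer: -134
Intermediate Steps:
h(B) = -2 + B²/2 - 5/B + 3*B/2 (h(B) = -2 + ((B² + 3*B) - 10/B)/2 = -2 + (B² - 10/B + 3*B)/2 = -2 + (B²/2 - 5/B + 3*B/2) = -2 + B²/2 - 5/B + 3*B/2)
z(q, D) = D + q
(h(5) + z(-1, -13)) - 137 = ((½)*(-10 + 5*(-4 + 5² + 3*5))/5 + (-13 - 1)) - 137 = ((½)*(⅕)*(-10 + 5*(-4 + 25 + 15)) - 14) - 137 = ((½)*(⅕)*(-10 + 5*36) - 14) - 137 = ((½)*(⅕)*(-10 + 180) - 14) - 137 = ((½)*(⅕)*170 - 14) - 137 = (17 - 14) - 137 = 3 - 137 = -134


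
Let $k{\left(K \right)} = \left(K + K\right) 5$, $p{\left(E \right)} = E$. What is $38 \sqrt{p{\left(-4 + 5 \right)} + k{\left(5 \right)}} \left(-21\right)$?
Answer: $- 798 \sqrt{51} \approx -5698.9$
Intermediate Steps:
$k{\left(K \right)} = 10 K$ ($k{\left(K \right)} = 2 K 5 = 10 K$)
$38 \sqrt{p{\left(-4 + 5 \right)} + k{\left(5 \right)}} \left(-21\right) = 38 \sqrt{\left(-4 + 5\right) + 10 \cdot 5} \left(-21\right) = 38 \sqrt{1 + 50} \left(-21\right) = 38 \sqrt{51} \left(-21\right) = - 798 \sqrt{51}$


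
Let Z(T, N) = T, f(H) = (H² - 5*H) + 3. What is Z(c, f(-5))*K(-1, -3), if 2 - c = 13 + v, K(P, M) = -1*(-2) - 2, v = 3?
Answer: 0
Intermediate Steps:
K(P, M) = 0 (K(P, M) = 2 - 2 = 0)
c = -14 (c = 2 - (13 + 3) = 2 - 1*16 = 2 - 16 = -14)
f(H) = 3 + H² - 5*H
Z(c, f(-5))*K(-1, -3) = -14*0 = 0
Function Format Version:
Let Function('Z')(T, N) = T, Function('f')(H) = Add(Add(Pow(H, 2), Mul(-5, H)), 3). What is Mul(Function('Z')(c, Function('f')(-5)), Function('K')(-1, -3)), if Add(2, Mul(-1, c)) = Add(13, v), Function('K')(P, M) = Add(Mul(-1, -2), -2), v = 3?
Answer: 0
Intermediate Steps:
Function('K')(P, M) = 0 (Function('K')(P, M) = Add(2, -2) = 0)
c = -14 (c = Add(2, Mul(-1, Add(13, 3))) = Add(2, Mul(-1, 16)) = Add(2, -16) = -14)
Function('f')(H) = Add(3, Pow(H, 2), Mul(-5, H))
Mul(Function('Z')(c, Function('f')(-5)), Function('K')(-1, -3)) = Mul(-14, 0) = 0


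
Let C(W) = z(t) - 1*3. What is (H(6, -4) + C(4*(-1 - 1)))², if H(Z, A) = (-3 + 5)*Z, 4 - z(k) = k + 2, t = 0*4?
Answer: 121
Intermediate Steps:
t = 0
z(k) = 2 - k (z(k) = 4 - (k + 2) = 4 - (2 + k) = 4 + (-2 - k) = 2 - k)
H(Z, A) = 2*Z
C(W) = -1 (C(W) = (2 - 1*0) - 1*3 = (2 + 0) - 3 = 2 - 3 = -1)
(H(6, -4) + C(4*(-1 - 1)))² = (2*6 - 1)² = (12 - 1)² = 11² = 121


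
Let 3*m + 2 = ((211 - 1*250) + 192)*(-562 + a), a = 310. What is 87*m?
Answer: -1118182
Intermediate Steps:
m = -38558/3 (m = -2/3 + (((211 - 1*250) + 192)*(-562 + 310))/3 = -2/3 + (((211 - 250) + 192)*(-252))/3 = -2/3 + ((-39 + 192)*(-252))/3 = -2/3 + (153*(-252))/3 = -2/3 + (1/3)*(-38556) = -2/3 - 12852 = -38558/3 ≈ -12853.)
87*m = 87*(-38558/3) = -1118182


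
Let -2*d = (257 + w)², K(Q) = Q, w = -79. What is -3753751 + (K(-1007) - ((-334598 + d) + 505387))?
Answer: -3909705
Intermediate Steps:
d = -15842 (d = -(257 - 79)²/2 = -½*178² = -½*31684 = -15842)
-3753751 + (K(-1007) - ((-334598 + d) + 505387)) = -3753751 + (-1007 - ((-334598 - 15842) + 505387)) = -3753751 + (-1007 - (-350440 + 505387)) = -3753751 + (-1007 - 1*154947) = -3753751 + (-1007 - 154947) = -3753751 - 155954 = -3909705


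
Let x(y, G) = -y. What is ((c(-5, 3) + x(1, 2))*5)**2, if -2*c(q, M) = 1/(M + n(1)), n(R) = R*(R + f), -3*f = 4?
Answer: 9025/256 ≈ 35.254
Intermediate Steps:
f = -4/3 (f = -1/3*4 = -4/3 ≈ -1.3333)
n(R) = R*(-4/3 + R) (n(R) = R*(R - 4/3) = R*(-4/3 + R))
c(q, M) = -1/(2*(-1/3 + M)) (c(q, M) = -1/(2*(M + (1/3)*1*(-4 + 3*1))) = -1/(2*(M + (1/3)*1*(-4 + 3))) = -1/(2*(M + (1/3)*1*(-1))) = -1/(2*(M - 1/3)) = -1/(2*(-1/3 + M)))
((c(-5, 3) + x(1, 2))*5)**2 = ((-3/(-2 + 6*3) - 1*1)*5)**2 = ((-3/(-2 + 18) - 1)*5)**2 = ((-3/16 - 1)*5)**2 = (-19/16*5)**2 = (-95/16)**2 = 9025/256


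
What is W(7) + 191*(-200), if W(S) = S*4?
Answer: -38172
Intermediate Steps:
W(S) = 4*S
W(7) + 191*(-200) = 4*7 + 191*(-200) = 28 - 38200 = -38172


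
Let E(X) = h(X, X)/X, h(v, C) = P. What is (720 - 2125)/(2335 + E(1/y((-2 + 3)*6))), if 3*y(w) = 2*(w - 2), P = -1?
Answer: -4215/6997 ≈ -0.60240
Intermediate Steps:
y(w) = -4/3 + 2*w/3 (y(w) = (2*(w - 2))/3 = (2*(-2 + w))/3 = (-4 + 2*w)/3 = -4/3 + 2*w/3)
h(v, C) = -1
E(X) = -1/X
(720 - 2125)/(2335 + E(1/y((-2 + 3)*6))) = (720 - 2125)/(2335 - 1/(1/(-4/3 + 2*((-2 + 3)*6)/3))) = -1405/(2335 - 1/(1/(-4/3 + 2*(1*6)/3))) = -1405/(2335 - 1/(1/(-4/3 + (2/3)*6))) = -1405/(2335 - 1/(1/(-4/3 + 4))) = -1405/(2335 - 1/(1/(8/3))) = -1405/(2335 - 1/3/8) = -1405/(2335 - 1*8/3) = -1405/(2335 - 8/3) = -1405/6997/3 = -1405*3/6997 = -4215/6997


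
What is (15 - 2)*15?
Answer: 195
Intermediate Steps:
(15 - 2)*15 = 13*15 = 195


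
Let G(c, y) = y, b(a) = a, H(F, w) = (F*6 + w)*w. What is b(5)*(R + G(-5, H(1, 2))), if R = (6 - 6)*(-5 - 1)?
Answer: 80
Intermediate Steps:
H(F, w) = w*(w + 6*F) (H(F, w) = (6*F + w)*w = (w + 6*F)*w = w*(w + 6*F))
R = 0 (R = 0*(-6) = 0)
b(5)*(R + G(-5, H(1, 2))) = 5*(0 + 2*(2 + 6*1)) = 5*(0 + 2*(2 + 6)) = 5*(0 + 2*8) = 5*(0 + 16) = 5*16 = 80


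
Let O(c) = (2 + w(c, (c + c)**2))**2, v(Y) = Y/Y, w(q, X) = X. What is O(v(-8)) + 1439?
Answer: 1475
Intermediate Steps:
v(Y) = 1
O(c) = (2 + 4*c**2)**2 (O(c) = (2 + (c + c)**2)**2 = (2 + (2*c)**2)**2 = (2 + 4*c**2)**2)
O(v(-8)) + 1439 = 4*(1 + 2*1**2)**2 + 1439 = 4*(1 + 2*1)**2 + 1439 = 4*(1 + 2)**2 + 1439 = 4*3**2 + 1439 = 4*9 + 1439 = 36 + 1439 = 1475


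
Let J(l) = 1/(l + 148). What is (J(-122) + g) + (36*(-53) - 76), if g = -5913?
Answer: -205321/26 ≈ -7897.0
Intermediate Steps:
J(l) = 1/(148 + l)
(J(-122) + g) + (36*(-53) - 76) = (1/(148 - 122) - 5913) + (36*(-53) - 76) = (1/26 - 5913) + (-1908 - 76) = (1/26 - 5913) - 1984 = -153737/26 - 1984 = -205321/26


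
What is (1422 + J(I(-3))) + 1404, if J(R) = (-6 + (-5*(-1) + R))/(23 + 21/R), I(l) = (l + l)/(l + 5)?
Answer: 11303/4 ≈ 2825.8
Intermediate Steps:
I(l) = 2*l/(5 + l) (I(l) = (2*l)/(5 + l) = 2*l/(5 + l))
J(R) = (-1 + R)/(23 + 21/R) (J(R) = (-6 + (5 + R))/(23 + 21/R) = (-1 + R)/(23 + 21/R))
(1422 + J(I(-3))) + 1404 = (1422 + (2*(-3)/(5 - 3))*(-1 + 2*(-3)/(5 - 3))/(21 + 23*(2*(-3)/(5 - 3)))) + 1404 = (1422 + (2*(-3)/2)*(-1 + 2*(-3)/2)/(21 + 23*(2*(-3)/2))) + 1404 = (1422 + (2*(-3)*(½))*(-1 + 2*(-3)*(½))/(21 + 23*(2*(-3)*(½)))) + 1404 = (1422 - 3*(-1 - 3)/(21 + 23*(-3))) + 1404 = (1422 - 3*(-4)/(21 - 69)) + 1404 = (1422 - 3*(-4)/(-48)) + 1404 = (1422 - 3*(-1/48)*(-4)) + 1404 = (1422 - ¼) + 1404 = 5687/4 + 1404 = 11303/4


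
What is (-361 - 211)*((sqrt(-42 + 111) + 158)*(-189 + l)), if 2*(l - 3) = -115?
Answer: 22006556 + 139282*sqrt(69) ≈ 2.3164e+7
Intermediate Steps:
l = -109/2 (l = 3 + (1/2)*(-115) = 3 - 115/2 = -109/2 ≈ -54.500)
(-361 - 211)*((sqrt(-42 + 111) + 158)*(-189 + l)) = (-361 - 211)*((sqrt(-42 + 111) + 158)*(-189 - 109/2)) = -572*(sqrt(69) + 158)*(-487)/2 = -572*(158 + sqrt(69))*(-487)/2 = -572*(-38473 - 487*sqrt(69)/2) = 22006556 + 139282*sqrt(69)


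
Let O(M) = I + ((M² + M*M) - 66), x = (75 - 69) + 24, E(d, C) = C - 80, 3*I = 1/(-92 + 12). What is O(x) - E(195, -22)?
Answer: 440639/240 ≈ 1836.0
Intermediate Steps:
I = -1/240 (I = 1/(3*(-92 + 12)) = (⅓)/(-80) = (⅓)*(-1/80) = -1/240 ≈ -0.0041667)
E(d, C) = -80 + C
x = 30 (x = 6 + 24 = 30)
O(M) = -15841/240 + 2*M² (O(M) = -1/240 + ((M² + M*M) - 66) = -1/240 + ((M² + M²) - 66) = -1/240 + (2*M² - 66) = -1/240 + (-66 + 2*M²) = -15841/240 + 2*M²)
O(x) - E(195, -22) = (-15841/240 + 2*30²) - (-80 - 22) = (-15841/240 + 2*900) - 1*(-102) = (-15841/240 + 1800) + 102 = 416159/240 + 102 = 440639/240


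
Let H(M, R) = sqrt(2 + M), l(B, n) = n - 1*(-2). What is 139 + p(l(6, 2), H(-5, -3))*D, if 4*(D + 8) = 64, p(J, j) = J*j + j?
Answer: 139 + 40*I*sqrt(3) ≈ 139.0 + 69.282*I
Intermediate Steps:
l(B, n) = 2 + n (l(B, n) = n + 2 = 2 + n)
p(J, j) = j + J*j
D = 8 (D = -8 + (1/4)*64 = -8 + 16 = 8)
139 + p(l(6, 2), H(-5, -3))*D = 139 + (sqrt(2 - 5)*(1 + (2 + 2)))*8 = 139 + (sqrt(-3)*(1 + 4))*8 = 139 + ((I*sqrt(3))*5)*8 = 139 + (5*I*sqrt(3))*8 = 139 + 40*I*sqrt(3)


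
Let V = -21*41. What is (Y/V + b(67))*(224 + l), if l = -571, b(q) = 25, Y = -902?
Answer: -189809/21 ≈ -9038.5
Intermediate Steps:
V = -861
(Y/V + b(67))*(224 + l) = (-902/(-861) + 25)*(224 - 571) = (-902*(-1/861) + 25)*(-347) = (22/21 + 25)*(-347) = (547/21)*(-347) = -189809/21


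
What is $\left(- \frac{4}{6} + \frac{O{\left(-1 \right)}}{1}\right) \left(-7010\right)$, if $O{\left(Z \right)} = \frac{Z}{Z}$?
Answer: $- \frac{7010}{3} \approx -2336.7$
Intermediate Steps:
$O{\left(Z \right)} = 1$
$\left(- \frac{4}{6} + \frac{O{\left(-1 \right)}}{1}\right) \left(-7010\right) = \left(- \frac{4}{6} + 1 \cdot 1^{-1}\right) \left(-7010\right) = \left(\left(-4\right) \frac{1}{6} + 1 \cdot 1\right) \left(-7010\right) = \left(- \frac{2}{3} + 1\right) \left(-7010\right) = \frac{1}{3} \left(-7010\right) = - \frac{7010}{3}$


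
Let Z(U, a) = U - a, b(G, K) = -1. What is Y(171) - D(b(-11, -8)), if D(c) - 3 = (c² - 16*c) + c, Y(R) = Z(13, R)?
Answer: -177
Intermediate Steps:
Y(R) = 13 - R
D(c) = 3 + c² - 15*c (D(c) = 3 + ((c² - 16*c) + c) = 3 + (c² - 15*c) = 3 + c² - 15*c)
Y(171) - D(b(-11, -8)) = (13 - 1*171) - (3 + (-1)² - 15*(-1)) = (13 - 171) - (3 + 1 + 15) = -158 - 1*19 = -158 - 19 = -177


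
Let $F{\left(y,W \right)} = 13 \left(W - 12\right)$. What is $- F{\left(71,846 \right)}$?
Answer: $-10842$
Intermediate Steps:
$F{\left(y,W \right)} = -156 + 13 W$ ($F{\left(y,W \right)} = 13 \left(-12 + W\right) = -156 + 13 W$)
$- F{\left(71,846 \right)} = - (-156 + 13 \cdot 846) = - (-156 + 10998) = \left(-1\right) 10842 = -10842$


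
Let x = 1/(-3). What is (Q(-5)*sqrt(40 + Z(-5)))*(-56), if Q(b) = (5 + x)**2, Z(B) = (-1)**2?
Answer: -10976*sqrt(41)/9 ≈ -7809.0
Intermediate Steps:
x = -1/3 ≈ -0.33333
Z(B) = 1
Q(b) = 196/9 (Q(b) = (5 - 1/3)**2 = (14/3)**2 = 196/9)
(Q(-5)*sqrt(40 + Z(-5)))*(-56) = (196*sqrt(40 + 1)/9)*(-56) = (196*sqrt(41)/9)*(-56) = -10976*sqrt(41)/9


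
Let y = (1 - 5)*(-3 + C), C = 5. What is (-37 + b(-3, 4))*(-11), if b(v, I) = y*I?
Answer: 759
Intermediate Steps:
y = -8 (y = (1 - 5)*(-3 + 5) = -4*2 = -8)
b(v, I) = -8*I
(-37 + b(-3, 4))*(-11) = (-37 - 8*4)*(-11) = (-37 - 32)*(-11) = -69*(-11) = 759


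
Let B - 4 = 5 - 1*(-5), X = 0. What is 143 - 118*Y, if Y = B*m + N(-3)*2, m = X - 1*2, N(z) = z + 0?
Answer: 4155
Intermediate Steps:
N(z) = z
m = -2 (m = 0 - 1*2 = 0 - 2 = -2)
B = 14 (B = 4 + (5 - 1*(-5)) = 4 + (5 + 5) = 4 + 10 = 14)
Y = -34 (Y = 14*(-2) - 3*2 = -28 - 6 = -34)
143 - 118*Y = 143 - 118*(-34) = 143 + 4012 = 4155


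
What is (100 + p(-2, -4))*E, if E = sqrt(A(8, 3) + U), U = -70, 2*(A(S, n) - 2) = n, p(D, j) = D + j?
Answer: 47*I*sqrt(266) ≈ 766.55*I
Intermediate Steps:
A(S, n) = 2 + n/2
E = I*sqrt(266)/2 (E = sqrt((2 + (1/2)*3) - 70) = sqrt((2 + 3/2) - 70) = sqrt(7/2 - 70) = sqrt(-133/2) = I*sqrt(266)/2 ≈ 8.1548*I)
(100 + p(-2, -4))*E = (100 + (-2 - 4))*(I*sqrt(266)/2) = (100 - 6)*(I*sqrt(266)/2) = 94*(I*sqrt(266)/2) = 47*I*sqrt(266)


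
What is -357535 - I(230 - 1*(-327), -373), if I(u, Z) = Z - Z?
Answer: -357535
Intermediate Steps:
I(u, Z) = 0
-357535 - I(230 - 1*(-327), -373) = -357535 - 1*0 = -357535 + 0 = -357535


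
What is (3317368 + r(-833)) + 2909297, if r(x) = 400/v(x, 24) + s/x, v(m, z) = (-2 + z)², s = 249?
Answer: 627604298516/100793 ≈ 6.2267e+6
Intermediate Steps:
r(x) = 100/121 + 249/x (r(x) = 400/((-2 + 24)²) + 249/x = 400/(22²) + 249/x = 400/484 + 249/x = 400*(1/484) + 249/x = 100/121 + 249/x)
(3317368 + r(-833)) + 2909297 = (3317368 + (100/121 + 249/(-833))) + 2909297 = (3317368 + (100/121 + 249*(-1/833))) + 2909297 = (3317368 + (100/121 - 249/833)) + 2909297 = (3317368 + 53171/100793) + 2909297 = 334367525995/100793 + 2909297 = 627604298516/100793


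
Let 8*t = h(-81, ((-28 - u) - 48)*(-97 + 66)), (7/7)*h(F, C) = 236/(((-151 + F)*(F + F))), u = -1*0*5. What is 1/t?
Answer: 75168/59 ≈ 1274.0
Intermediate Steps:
u = 0 (u = 0*5 = 0)
h(F, C) = 118/(F*(-151 + F)) (h(F, C) = 236/(((-151 + F)*(F + F))) = 236/(((-151 + F)*(2*F))) = 236/((2*F*(-151 + F))) = 236*(1/(2*F*(-151 + F))) = 118/(F*(-151 + F)))
t = 59/75168 (t = (118/(-81*(-151 - 81)))/8 = (118*(-1/81)/(-232))/8 = (118*(-1/81)*(-1/232))/8 = (⅛)*(59/9396) = 59/75168 ≈ 0.00078491)
1/t = 1/(59/75168) = 75168/59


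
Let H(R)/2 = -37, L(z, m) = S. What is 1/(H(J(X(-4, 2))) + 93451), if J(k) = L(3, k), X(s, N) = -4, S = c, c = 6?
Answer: 1/93377 ≈ 1.0709e-5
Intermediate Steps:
S = 6
L(z, m) = 6
J(k) = 6
H(R) = -74 (H(R) = 2*(-37) = -74)
1/(H(J(X(-4, 2))) + 93451) = 1/(-74 + 93451) = 1/93377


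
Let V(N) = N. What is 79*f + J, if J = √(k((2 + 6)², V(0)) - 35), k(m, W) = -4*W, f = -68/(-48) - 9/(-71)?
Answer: 103885/852 + I*√35 ≈ 121.93 + 5.9161*I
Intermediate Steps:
f = 1315/852 (f = -68*(-1/48) - 9*(-1/71) = 17/12 + 9/71 = 1315/852 ≈ 1.5434)
J = I*√35 (J = √(-4*0 - 35) = √(0 - 35) = √(-35) = I*√35 ≈ 5.9161*I)
79*f + J = 79*(1315/852) + I*√35 = 103885/852 + I*√35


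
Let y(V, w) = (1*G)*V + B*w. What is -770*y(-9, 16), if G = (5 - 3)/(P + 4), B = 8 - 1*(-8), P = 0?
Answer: -193655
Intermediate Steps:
B = 16 (B = 8 + 8 = 16)
G = 1/2 (G = (5 - 3)/(0 + 4) = 2/4 = 2*(1/4) = 1/2 ≈ 0.50000)
y(V, w) = V/2 + 16*w (y(V, w) = (1*(1/2))*V + 16*w = V/2 + 16*w)
-770*y(-9, 16) = -770*((1/2)*(-9) + 16*16) = -770*(-9/2 + 256) = -770*503/2 = -193655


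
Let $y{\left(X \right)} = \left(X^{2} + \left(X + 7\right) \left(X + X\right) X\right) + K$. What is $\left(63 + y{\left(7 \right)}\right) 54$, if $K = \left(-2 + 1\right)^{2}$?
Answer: $80190$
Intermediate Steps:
$K = 1$ ($K = \left(-1\right)^{2} = 1$)
$y{\left(X \right)} = 1 + X^{2} + 2 X^{2} \left(7 + X\right)$ ($y{\left(X \right)} = \left(X^{2} + \left(X + 7\right) \left(X + X\right) X\right) + 1 = \left(X^{2} + \left(7 + X\right) 2 X X\right) + 1 = \left(X^{2} + 2 X \left(7 + X\right) X\right) + 1 = \left(X^{2} + 2 X^{2} \left(7 + X\right)\right) + 1 = 1 + X^{2} + 2 X^{2} \left(7 + X\right)$)
$\left(63 + y{\left(7 \right)}\right) 54 = \left(63 + \left(1 + 2 \cdot 7^{3} + 15 \cdot 7^{2}\right)\right) 54 = \left(63 + \left(1 + 2 \cdot 343 + 15 \cdot 49\right)\right) 54 = \left(63 + \left(1 + 686 + 735\right)\right) 54 = \left(63 + 1422\right) 54 = 1485 \cdot 54 = 80190$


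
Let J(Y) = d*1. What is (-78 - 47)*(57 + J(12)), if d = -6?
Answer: -6375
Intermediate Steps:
J(Y) = -6 (J(Y) = -6*1 = -6)
(-78 - 47)*(57 + J(12)) = (-78 - 47)*(57 - 6) = -125*51 = -6375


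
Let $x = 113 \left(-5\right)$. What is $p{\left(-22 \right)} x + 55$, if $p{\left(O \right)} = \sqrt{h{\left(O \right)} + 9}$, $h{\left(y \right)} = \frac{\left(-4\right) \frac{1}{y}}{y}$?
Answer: $55 - \frac{4520 \sqrt{17}}{11} \approx -1639.2$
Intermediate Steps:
$x = -565$
$h{\left(y \right)} = - \frac{4}{y^{2}}$
$p{\left(O \right)} = \sqrt{9 - \frac{4}{O^{2}}}$ ($p{\left(O \right)} = \sqrt{- \frac{4}{O^{2}} + 9} = \sqrt{9 - \frac{4}{O^{2}}}$)
$p{\left(-22 \right)} x + 55 = \sqrt{9 - \frac{4}{484}} \left(-565\right) + 55 = \sqrt{9 - \frac{1}{121}} \left(-565\right) + 55 = \sqrt{\frac{1088}{121}} \left(-565\right) + 55 = \frac{8 \sqrt{17}}{11} \left(-565\right) + 55 = - \frac{4520 \sqrt{17}}{11} + 55 = 55 - \frac{4520 \sqrt{17}}{11}$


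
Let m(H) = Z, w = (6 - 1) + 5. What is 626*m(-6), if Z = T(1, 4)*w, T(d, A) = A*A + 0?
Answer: 100160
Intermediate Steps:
T(d, A) = A² (T(d, A) = A² + 0 = A²)
w = 10 (w = 5 + 5 = 10)
Z = 160 (Z = 4²*10 = 16*10 = 160)
m(H) = 160
626*m(-6) = 626*160 = 100160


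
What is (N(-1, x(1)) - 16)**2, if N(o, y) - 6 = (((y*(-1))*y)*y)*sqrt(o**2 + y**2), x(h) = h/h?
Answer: (10 + sqrt(2))**2 ≈ 130.28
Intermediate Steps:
x(h) = 1
N(o, y) = 6 - y**3*sqrt(o**2 + y**2) (N(o, y) = 6 + (((y*(-1))*y)*y)*sqrt(o**2 + y**2) = 6 + (((-y)*y)*y)*sqrt(o**2 + y**2) = 6 + ((-y**2)*y)*sqrt(o**2 + y**2) = 6 + (-y**3)*sqrt(o**2 + y**2) = 6 - y**3*sqrt(o**2 + y**2))
(N(-1, x(1)) - 16)**2 = ((6 - 1*1**3*sqrt((-1)**2 + 1**2)) - 16)**2 = ((6 - 1*1*sqrt(1 + 1)) - 16)**2 = ((6 - 1*1*sqrt(2)) - 16)**2 = ((6 - sqrt(2)) - 16)**2 = (-10 - sqrt(2))**2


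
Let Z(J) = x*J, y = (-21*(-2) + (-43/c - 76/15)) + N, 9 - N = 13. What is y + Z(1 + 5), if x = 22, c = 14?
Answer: 33991/210 ≈ 161.86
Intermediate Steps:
N = -4 (N = 9 - 1*13 = 9 - 13 = -4)
y = 6271/210 (y = (-21*(-2) + (-43/14 - 76/15)) - 4 = (42 + (-43*1/14 - 76*1/15)) - 4 = (42 + (-43/14 - 76/15)) - 4 = (42 - 1709/210) - 4 = 7111/210 - 4 = 6271/210 ≈ 29.862)
Z(J) = 22*J
y + Z(1 + 5) = 6271/210 + 22*(1 + 5) = 6271/210 + 22*6 = 6271/210 + 132 = 33991/210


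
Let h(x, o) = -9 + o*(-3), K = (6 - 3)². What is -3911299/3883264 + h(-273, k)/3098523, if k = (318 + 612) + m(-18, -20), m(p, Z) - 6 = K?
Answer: -577633043533/572970610432 ≈ -1.0081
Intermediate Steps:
K = 9 (K = 3² = 9)
m(p, Z) = 15 (m(p, Z) = 6 + 9 = 15)
k = 945 (k = (318 + 612) + 15 = 930 + 15 = 945)
h(x, o) = -9 - 3*o
-3911299/3883264 + h(-273, k)/3098523 = -3911299/3883264 + (-9 - 3*945)/3098523 = -3911299*1/3883264 + (-9 - 2835)*(1/3098523) = -558757/554752 - 2844*1/3098523 = -558757/554752 - 948/1032841 = -577633043533/572970610432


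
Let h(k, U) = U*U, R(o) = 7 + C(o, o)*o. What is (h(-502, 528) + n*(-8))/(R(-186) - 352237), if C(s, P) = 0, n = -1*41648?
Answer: -305984/176115 ≈ -1.7374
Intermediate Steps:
n = -41648
R(o) = 7 (R(o) = 7 + 0*o = 7 + 0 = 7)
h(k, U) = U²
(h(-502, 528) + n*(-8))/(R(-186) - 352237) = (528² - 41648*(-8))/(7 - 352237) = (278784 + 333184)/(-352230) = 611968*(-1/352230) = -305984/176115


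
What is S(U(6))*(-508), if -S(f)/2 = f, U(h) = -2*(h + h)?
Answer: -24384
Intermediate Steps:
U(h) = -4*h
S(f) = -2*f
S(U(6))*(-508) = -(-8)*6*(-508) = -2*(-24)*(-508) = 48*(-508) = -24384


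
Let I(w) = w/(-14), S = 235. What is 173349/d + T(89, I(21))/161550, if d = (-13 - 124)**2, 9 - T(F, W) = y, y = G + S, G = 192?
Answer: 13998342754/1516065975 ≈ 9.2333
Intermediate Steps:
y = 427 (y = 192 + 235 = 427)
I(w) = -w/14 (I(w) = w*(-1/14) = -w/14)
T(F, W) = -418 (T(F, W) = 9 - 1*427 = 9 - 427 = -418)
d = 18769 (d = (-137)**2 = 18769)
173349/d + T(89, I(21))/161550 = 173349/18769 - 418/161550 = 173349*(1/18769) - 418*1/161550 = 173349/18769 - 209/80775 = 13998342754/1516065975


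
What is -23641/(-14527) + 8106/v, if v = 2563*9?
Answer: 221027603/111698103 ≈ 1.9788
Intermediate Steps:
v = 23067
-23641/(-14527) + 8106/v = -23641/(-14527) + 8106/23067 = -23641*(-1/14527) + 8106*(1/23067) = 23641/14527 + 2702/7689 = 221027603/111698103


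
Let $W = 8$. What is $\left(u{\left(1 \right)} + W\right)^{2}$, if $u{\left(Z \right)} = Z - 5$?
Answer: $16$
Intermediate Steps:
$u{\left(Z \right)} = -5 + Z$
$\left(u{\left(1 \right)} + W\right)^{2} = \left(\left(-5 + 1\right) + 8\right)^{2} = \left(-4 + 8\right)^{2} = 4^{2} = 16$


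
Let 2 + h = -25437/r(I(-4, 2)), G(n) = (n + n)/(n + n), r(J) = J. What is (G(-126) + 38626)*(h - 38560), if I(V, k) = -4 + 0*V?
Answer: -4975582497/4 ≈ -1.2439e+9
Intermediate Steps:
I(V, k) = -4 (I(V, k) = -4 + 0 = -4)
G(n) = 1 (G(n) = (2*n)/((2*n)) = (2*n)*(1/(2*n)) = 1)
h = 25429/4 (h = -2 - 25437/(-4) = -2 - 25437*(-¼) = -2 + 25437/4 = 25429/4 ≈ 6357.3)
(G(-126) + 38626)*(h - 38560) = (1 + 38626)*(25429/4 - 38560) = 38627*(-128811/4) = -4975582497/4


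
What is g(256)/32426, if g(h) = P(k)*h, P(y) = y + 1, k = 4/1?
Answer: 640/16213 ≈ 0.039474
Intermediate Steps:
k = 4 (k = 4*1 = 4)
P(y) = 1 + y
g(h) = 5*h (g(h) = (1 + 4)*h = 5*h)
g(256)/32426 = (5*256)/32426 = 1280*(1/32426) = 640/16213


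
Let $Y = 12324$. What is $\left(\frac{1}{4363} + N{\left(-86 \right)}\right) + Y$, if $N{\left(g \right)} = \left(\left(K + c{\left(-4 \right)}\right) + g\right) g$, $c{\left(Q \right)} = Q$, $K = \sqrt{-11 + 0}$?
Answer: $\frac{87539233}{4363} - 86 i \sqrt{11} \approx 20064.0 - 285.23 i$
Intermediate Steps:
$K = i \sqrt{11}$ ($K = \sqrt{-11} = i \sqrt{11} \approx 3.3166 i$)
$N{\left(g \right)} = g \left(-4 + g + i \sqrt{11}\right)$ ($N{\left(g \right)} = \left(\left(i \sqrt{11} - 4\right) + g\right) g = \left(\left(-4 + i \sqrt{11}\right) + g\right) g = \left(-4 + g + i \sqrt{11}\right) g = g \left(-4 + g + i \sqrt{11}\right)$)
$\left(\frac{1}{4363} + N{\left(-86 \right)}\right) + Y = \left(\frac{1}{4363} - 86 \left(-4 - 86 + i \sqrt{11}\right)\right) + 12324 = \left(\frac{1}{4363} - 86 \left(-90 + i \sqrt{11}\right)\right) + 12324 = \left(\frac{1}{4363} + \left(7740 - 86 i \sqrt{11}\right)\right) + 12324 = \left(\frac{33769621}{4363} - 86 i \sqrt{11}\right) + 12324 = \frac{87539233}{4363} - 86 i \sqrt{11}$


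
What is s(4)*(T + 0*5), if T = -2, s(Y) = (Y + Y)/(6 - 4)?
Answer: -8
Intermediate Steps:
s(Y) = Y (s(Y) = (2*Y)/2 = (2*Y)*(½) = Y)
s(4)*(T + 0*5) = 4*(-2 + 0*5) = 4*(-2 + 0) = 4*(-2) = -8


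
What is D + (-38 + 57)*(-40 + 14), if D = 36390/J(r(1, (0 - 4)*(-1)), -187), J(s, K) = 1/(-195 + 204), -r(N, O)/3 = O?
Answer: 327016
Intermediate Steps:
r(N, O) = -3*O
J(s, K) = ⅑ (J(s, K) = 1/9 = ⅑)
D = 327510 (D = 36390/(⅑) = 36390*9 = 327510)
D + (-38 + 57)*(-40 + 14) = 327510 + (-38 + 57)*(-40 + 14) = 327510 + 19*(-26) = 327510 - 494 = 327016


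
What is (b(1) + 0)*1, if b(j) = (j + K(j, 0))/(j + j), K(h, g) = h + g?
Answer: 1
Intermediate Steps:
K(h, g) = g + h
b(j) = 1 (b(j) = (j + (0 + j))/(j + j) = (j + j)/((2*j)) = (2*j)*(1/(2*j)) = 1)
(b(1) + 0)*1 = (1 + 0)*1 = 1*1 = 1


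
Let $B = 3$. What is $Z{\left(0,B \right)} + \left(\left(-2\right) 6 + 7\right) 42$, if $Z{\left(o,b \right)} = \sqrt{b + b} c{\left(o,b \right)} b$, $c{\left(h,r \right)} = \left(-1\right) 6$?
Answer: $-210 - 18 \sqrt{6} \approx -254.09$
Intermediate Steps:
$c{\left(h,r \right)} = -6$
$Z{\left(o,b \right)} = - 6 \sqrt{2} b^{\frac{3}{2}}$ ($Z{\left(o,b \right)} = \sqrt{b + b} \left(-6\right) b = \sqrt{2 b} \left(-6\right) b = \sqrt{2} \sqrt{b} \left(-6\right) b = - 6 \sqrt{2} \sqrt{b} b = - 6 \sqrt{2} b^{\frac{3}{2}}$)
$Z{\left(0,B \right)} + \left(\left(-2\right) 6 + 7\right) 42 = - 6 \sqrt{2} \cdot 3^{\frac{3}{2}} + \left(\left(-2\right) 6 + 7\right) 42 = - 6 \sqrt{2} \cdot 3 \sqrt{3} + \left(-12 + 7\right) 42 = - 18 \sqrt{6} - 210 = -210 - 18 \sqrt{6}$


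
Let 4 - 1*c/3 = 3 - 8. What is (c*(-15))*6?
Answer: -2430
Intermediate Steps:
c = 27 (c = 12 - 3*(3 - 8) = 12 - 3*(-5) = 12 + 15 = 27)
(c*(-15))*6 = (27*(-15))*6 = -405*6 = -2430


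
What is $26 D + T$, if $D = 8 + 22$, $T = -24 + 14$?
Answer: $770$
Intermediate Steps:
$T = -10$
$D = 30$
$26 D + T = 26 \cdot 30 - 10 = 780 - 10 = 770$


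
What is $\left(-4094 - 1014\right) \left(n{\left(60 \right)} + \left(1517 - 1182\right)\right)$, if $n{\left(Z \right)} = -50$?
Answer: $-1455780$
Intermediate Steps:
$\left(-4094 - 1014\right) \left(n{\left(60 \right)} + \left(1517 - 1182\right)\right) = \left(-4094 - 1014\right) \left(-50 + \left(1517 - 1182\right)\right) = - 5108 \left(-50 + 335\right) = \left(-5108\right) 285 = -1455780$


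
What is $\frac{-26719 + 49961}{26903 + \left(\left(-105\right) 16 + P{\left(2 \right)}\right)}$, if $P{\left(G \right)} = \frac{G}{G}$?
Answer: $\frac{11621}{12612} \approx 0.92142$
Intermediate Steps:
$P{\left(G \right)} = 1$
$\frac{-26719 + 49961}{26903 + \left(\left(-105\right) 16 + P{\left(2 \right)}\right)} = \frac{-26719 + 49961}{26903 + \left(\left(-105\right) 16 + 1\right)} = \frac{23242}{26903 + \left(-1680 + 1\right)} = \frac{23242}{26903 - 1679} = \frac{23242}{25224} = 23242 \cdot \frac{1}{25224} = \frac{11621}{12612}$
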